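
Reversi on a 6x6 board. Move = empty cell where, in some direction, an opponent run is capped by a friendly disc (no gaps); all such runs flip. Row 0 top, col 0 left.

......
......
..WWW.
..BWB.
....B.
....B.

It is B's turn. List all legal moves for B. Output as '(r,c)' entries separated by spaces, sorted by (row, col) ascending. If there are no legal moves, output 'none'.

(1,1): flips 2 -> legal
(1,2): flips 2 -> legal
(1,3): no bracket -> illegal
(1,4): flips 2 -> legal
(1,5): no bracket -> illegal
(2,1): no bracket -> illegal
(2,5): no bracket -> illegal
(3,1): no bracket -> illegal
(3,5): no bracket -> illegal
(4,2): no bracket -> illegal
(4,3): no bracket -> illegal

Answer: (1,1) (1,2) (1,4)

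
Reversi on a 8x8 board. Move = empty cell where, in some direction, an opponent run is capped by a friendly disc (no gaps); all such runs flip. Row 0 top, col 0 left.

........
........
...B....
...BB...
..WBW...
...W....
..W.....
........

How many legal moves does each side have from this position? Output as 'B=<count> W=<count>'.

Answer: B=6 W=3

Derivation:
-- B to move --
(3,1): no bracket -> illegal
(3,2): no bracket -> illegal
(3,5): no bracket -> illegal
(4,1): flips 1 -> legal
(4,5): flips 1 -> legal
(5,1): flips 1 -> legal
(5,2): no bracket -> illegal
(5,4): flips 1 -> legal
(5,5): flips 1 -> legal
(6,1): no bracket -> illegal
(6,3): flips 1 -> legal
(6,4): no bracket -> illegal
(7,1): no bracket -> illegal
(7,2): no bracket -> illegal
(7,3): no bracket -> illegal
B mobility = 6
-- W to move --
(1,2): no bracket -> illegal
(1,3): flips 3 -> legal
(1,4): no bracket -> illegal
(2,2): flips 1 -> legal
(2,4): flips 2 -> legal
(2,5): no bracket -> illegal
(3,2): no bracket -> illegal
(3,5): no bracket -> illegal
(4,5): no bracket -> illegal
(5,2): no bracket -> illegal
(5,4): no bracket -> illegal
W mobility = 3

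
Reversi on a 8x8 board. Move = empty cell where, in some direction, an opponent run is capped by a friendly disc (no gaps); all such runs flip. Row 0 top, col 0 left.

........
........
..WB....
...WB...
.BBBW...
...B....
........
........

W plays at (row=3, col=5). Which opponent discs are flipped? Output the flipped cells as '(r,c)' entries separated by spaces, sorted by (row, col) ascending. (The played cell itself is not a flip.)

Answer: (3,4)

Derivation:
Dir NW: first cell '.' (not opp) -> no flip
Dir N: first cell '.' (not opp) -> no flip
Dir NE: first cell '.' (not opp) -> no flip
Dir W: opp run (3,4) capped by W -> flip
Dir E: first cell '.' (not opp) -> no flip
Dir SW: first cell 'W' (not opp) -> no flip
Dir S: first cell '.' (not opp) -> no flip
Dir SE: first cell '.' (not opp) -> no flip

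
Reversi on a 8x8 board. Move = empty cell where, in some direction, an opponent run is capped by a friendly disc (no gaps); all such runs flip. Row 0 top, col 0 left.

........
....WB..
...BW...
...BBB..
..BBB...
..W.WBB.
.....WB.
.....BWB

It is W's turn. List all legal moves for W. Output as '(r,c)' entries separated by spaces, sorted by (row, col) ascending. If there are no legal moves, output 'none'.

Answer: (0,6) (1,6) (2,2) (2,5) (3,2) (4,5) (4,6) (4,7) (5,1) (5,7) (6,7) (7,4)

Derivation:
(0,4): no bracket -> illegal
(0,5): no bracket -> illegal
(0,6): flips 1 -> legal
(1,2): no bracket -> illegal
(1,3): no bracket -> illegal
(1,6): flips 1 -> legal
(2,2): flips 1 -> legal
(2,5): flips 2 -> legal
(2,6): no bracket -> illegal
(3,1): no bracket -> illegal
(3,2): flips 3 -> legal
(3,6): no bracket -> illegal
(4,1): no bracket -> illegal
(4,5): flips 1 -> legal
(4,6): flips 3 -> legal
(4,7): flips 1 -> legal
(5,1): flips 2 -> legal
(5,3): no bracket -> illegal
(5,7): flips 2 -> legal
(6,4): no bracket -> illegal
(6,7): flips 1 -> legal
(7,4): flips 1 -> legal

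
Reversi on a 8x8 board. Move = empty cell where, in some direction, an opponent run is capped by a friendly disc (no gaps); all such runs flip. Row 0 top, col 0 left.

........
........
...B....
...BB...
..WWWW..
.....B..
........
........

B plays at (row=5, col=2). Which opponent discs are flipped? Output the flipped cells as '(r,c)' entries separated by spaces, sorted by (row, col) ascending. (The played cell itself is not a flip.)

Answer: (4,3)

Derivation:
Dir NW: first cell '.' (not opp) -> no flip
Dir N: opp run (4,2), next='.' -> no flip
Dir NE: opp run (4,3) capped by B -> flip
Dir W: first cell '.' (not opp) -> no flip
Dir E: first cell '.' (not opp) -> no flip
Dir SW: first cell '.' (not opp) -> no flip
Dir S: first cell '.' (not opp) -> no flip
Dir SE: first cell '.' (not opp) -> no flip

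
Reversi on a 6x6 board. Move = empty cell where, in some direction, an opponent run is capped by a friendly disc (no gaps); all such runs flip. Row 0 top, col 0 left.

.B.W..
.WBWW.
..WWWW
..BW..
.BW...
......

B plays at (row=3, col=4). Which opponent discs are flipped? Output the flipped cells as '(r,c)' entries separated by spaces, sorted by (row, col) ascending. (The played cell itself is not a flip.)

Dir NW: opp run (2,3) capped by B -> flip
Dir N: opp run (2,4) (1,4), next='.' -> no flip
Dir NE: opp run (2,5), next=edge -> no flip
Dir W: opp run (3,3) capped by B -> flip
Dir E: first cell '.' (not opp) -> no flip
Dir SW: first cell '.' (not opp) -> no flip
Dir S: first cell '.' (not opp) -> no flip
Dir SE: first cell '.' (not opp) -> no flip

Answer: (2,3) (3,3)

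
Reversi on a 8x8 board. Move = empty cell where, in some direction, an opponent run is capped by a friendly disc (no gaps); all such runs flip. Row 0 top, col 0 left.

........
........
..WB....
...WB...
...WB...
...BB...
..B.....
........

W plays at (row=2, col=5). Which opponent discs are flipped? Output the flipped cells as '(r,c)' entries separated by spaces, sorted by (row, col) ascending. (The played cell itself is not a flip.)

Dir NW: first cell '.' (not opp) -> no flip
Dir N: first cell '.' (not opp) -> no flip
Dir NE: first cell '.' (not opp) -> no flip
Dir W: first cell '.' (not opp) -> no flip
Dir E: first cell '.' (not opp) -> no flip
Dir SW: opp run (3,4) capped by W -> flip
Dir S: first cell '.' (not opp) -> no flip
Dir SE: first cell '.' (not opp) -> no flip

Answer: (3,4)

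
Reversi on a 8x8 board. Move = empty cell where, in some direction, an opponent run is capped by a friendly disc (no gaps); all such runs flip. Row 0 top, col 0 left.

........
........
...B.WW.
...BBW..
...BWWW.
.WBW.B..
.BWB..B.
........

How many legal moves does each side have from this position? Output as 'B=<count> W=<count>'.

Answer: B=10 W=13

Derivation:
-- B to move --
(1,4): no bracket -> illegal
(1,5): flips 3 -> legal
(1,6): flips 1 -> legal
(1,7): no bracket -> illegal
(2,4): no bracket -> illegal
(2,7): no bracket -> illegal
(3,6): flips 1 -> legal
(3,7): flips 1 -> legal
(4,0): no bracket -> illegal
(4,1): flips 1 -> legal
(4,2): no bracket -> illegal
(4,7): flips 3 -> legal
(5,0): flips 1 -> legal
(5,4): flips 2 -> legal
(5,6): flips 1 -> legal
(5,7): no bracket -> illegal
(6,0): no bracket -> illegal
(6,4): no bracket -> illegal
(7,1): no bracket -> illegal
(7,2): flips 1 -> legal
(7,3): no bracket -> illegal
B mobility = 10
-- W to move --
(1,2): flips 2 -> legal
(1,3): flips 3 -> legal
(1,4): no bracket -> illegal
(2,2): flips 1 -> legal
(2,4): flips 1 -> legal
(3,2): flips 2 -> legal
(4,1): no bracket -> illegal
(4,2): flips 2 -> legal
(5,0): no bracket -> illegal
(5,4): no bracket -> illegal
(5,6): no bracket -> illegal
(5,7): no bracket -> illegal
(6,0): flips 1 -> legal
(6,4): flips 2 -> legal
(6,5): flips 1 -> legal
(6,7): no bracket -> illegal
(7,0): flips 4 -> legal
(7,1): flips 1 -> legal
(7,2): no bracket -> illegal
(7,3): flips 1 -> legal
(7,4): no bracket -> illegal
(7,5): no bracket -> illegal
(7,6): no bracket -> illegal
(7,7): flips 2 -> legal
W mobility = 13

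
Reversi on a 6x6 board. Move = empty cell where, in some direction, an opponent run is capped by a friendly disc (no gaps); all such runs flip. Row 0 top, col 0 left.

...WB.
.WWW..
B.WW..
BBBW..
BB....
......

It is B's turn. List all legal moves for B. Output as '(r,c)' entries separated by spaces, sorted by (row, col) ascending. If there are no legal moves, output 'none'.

(0,0): no bracket -> illegal
(0,1): no bracket -> illegal
(0,2): flips 4 -> legal
(1,0): no bracket -> illegal
(1,4): flips 1 -> legal
(2,1): no bracket -> illegal
(2,4): no bracket -> illegal
(3,4): flips 1 -> legal
(4,2): no bracket -> illegal
(4,3): no bracket -> illegal
(4,4): no bracket -> illegal

Answer: (0,2) (1,4) (3,4)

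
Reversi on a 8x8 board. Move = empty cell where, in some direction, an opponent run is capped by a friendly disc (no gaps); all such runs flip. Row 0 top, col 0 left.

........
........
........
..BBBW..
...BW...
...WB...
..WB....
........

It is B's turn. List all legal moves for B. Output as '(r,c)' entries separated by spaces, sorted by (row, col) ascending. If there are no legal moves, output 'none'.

(2,4): no bracket -> illegal
(2,5): no bracket -> illegal
(2,6): no bracket -> illegal
(3,6): flips 1 -> legal
(4,2): no bracket -> illegal
(4,5): flips 1 -> legal
(4,6): no bracket -> illegal
(5,1): no bracket -> illegal
(5,2): flips 1 -> legal
(5,5): flips 1 -> legal
(6,1): flips 1 -> legal
(6,4): no bracket -> illegal
(7,1): no bracket -> illegal
(7,2): no bracket -> illegal
(7,3): no bracket -> illegal

Answer: (3,6) (4,5) (5,2) (5,5) (6,1)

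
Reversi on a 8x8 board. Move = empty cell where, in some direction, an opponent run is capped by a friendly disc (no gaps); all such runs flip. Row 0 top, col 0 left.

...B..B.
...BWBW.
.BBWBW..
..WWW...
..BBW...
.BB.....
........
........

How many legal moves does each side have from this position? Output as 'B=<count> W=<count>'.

-- B to move --
(0,4): flips 1 -> legal
(0,5): no bracket -> illegal
(0,7): flips 3 -> legal
(1,2): no bracket -> illegal
(1,7): flips 1 -> legal
(2,6): flips 2 -> legal
(2,7): no bracket -> illegal
(3,1): no bracket -> illegal
(3,5): flips 1 -> legal
(3,6): flips 2 -> legal
(4,1): no bracket -> illegal
(4,5): flips 1 -> legal
(5,3): no bracket -> illegal
(5,4): flips 2 -> legal
(5,5): flips 2 -> legal
B mobility = 9
-- W to move --
(0,2): no bracket -> illegal
(0,4): no bracket -> illegal
(0,5): flips 1 -> legal
(0,7): no bracket -> illegal
(1,0): flips 1 -> legal
(1,1): flips 1 -> legal
(1,2): flips 2 -> legal
(1,7): no bracket -> illegal
(2,0): flips 2 -> legal
(2,6): no bracket -> illegal
(3,0): no bracket -> illegal
(3,1): no bracket -> illegal
(3,5): no bracket -> illegal
(4,0): no bracket -> illegal
(4,1): flips 2 -> legal
(5,0): no bracket -> illegal
(5,3): flips 1 -> legal
(5,4): flips 1 -> legal
(6,0): flips 2 -> legal
(6,1): flips 2 -> legal
(6,2): flips 2 -> legal
(6,3): no bracket -> illegal
W mobility = 11

Answer: B=9 W=11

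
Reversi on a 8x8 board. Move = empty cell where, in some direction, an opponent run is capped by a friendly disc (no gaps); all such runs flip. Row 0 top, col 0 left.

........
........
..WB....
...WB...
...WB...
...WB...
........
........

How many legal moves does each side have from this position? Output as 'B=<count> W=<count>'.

Answer: B=7 W=7

Derivation:
-- B to move --
(1,1): flips 2 -> legal
(1,2): no bracket -> illegal
(1,3): no bracket -> illegal
(2,1): flips 1 -> legal
(2,4): no bracket -> illegal
(3,1): no bracket -> illegal
(3,2): flips 2 -> legal
(4,2): flips 1 -> legal
(5,2): flips 2 -> legal
(6,2): flips 1 -> legal
(6,3): flips 3 -> legal
(6,4): no bracket -> illegal
B mobility = 7
-- W to move --
(1,2): no bracket -> illegal
(1,3): flips 1 -> legal
(1,4): no bracket -> illegal
(2,4): flips 1 -> legal
(2,5): flips 1 -> legal
(3,2): no bracket -> illegal
(3,5): flips 2 -> legal
(4,5): flips 1 -> legal
(5,5): flips 2 -> legal
(6,3): no bracket -> illegal
(6,4): no bracket -> illegal
(6,5): flips 1 -> legal
W mobility = 7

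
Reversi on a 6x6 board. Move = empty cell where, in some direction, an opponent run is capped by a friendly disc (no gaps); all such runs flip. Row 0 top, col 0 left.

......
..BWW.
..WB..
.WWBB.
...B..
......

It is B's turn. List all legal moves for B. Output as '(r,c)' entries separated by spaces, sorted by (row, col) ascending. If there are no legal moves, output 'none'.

Answer: (0,3) (0,5) (1,1) (1,5) (2,1) (3,0) (4,1) (4,2)

Derivation:
(0,2): no bracket -> illegal
(0,3): flips 1 -> legal
(0,4): no bracket -> illegal
(0,5): flips 1 -> legal
(1,1): flips 1 -> legal
(1,5): flips 2 -> legal
(2,0): no bracket -> illegal
(2,1): flips 2 -> legal
(2,4): no bracket -> illegal
(2,5): no bracket -> illegal
(3,0): flips 2 -> legal
(4,0): no bracket -> illegal
(4,1): flips 1 -> legal
(4,2): flips 2 -> legal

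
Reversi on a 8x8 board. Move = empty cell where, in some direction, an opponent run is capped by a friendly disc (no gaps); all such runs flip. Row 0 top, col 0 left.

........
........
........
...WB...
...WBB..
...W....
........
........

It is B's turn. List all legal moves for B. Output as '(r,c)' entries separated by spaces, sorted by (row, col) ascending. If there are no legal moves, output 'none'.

(2,2): flips 1 -> legal
(2,3): no bracket -> illegal
(2,4): no bracket -> illegal
(3,2): flips 1 -> legal
(4,2): flips 1 -> legal
(5,2): flips 1 -> legal
(5,4): no bracket -> illegal
(6,2): flips 1 -> legal
(6,3): no bracket -> illegal
(6,4): no bracket -> illegal

Answer: (2,2) (3,2) (4,2) (5,2) (6,2)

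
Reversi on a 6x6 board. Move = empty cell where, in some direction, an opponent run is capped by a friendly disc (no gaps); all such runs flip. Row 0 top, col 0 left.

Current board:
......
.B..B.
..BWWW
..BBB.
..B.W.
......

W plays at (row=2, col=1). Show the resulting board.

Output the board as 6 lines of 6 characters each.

Answer: ......
.B..B.
.WWWWW
..BBB.
..B.W.
......

Derivation:
Place W at (2,1); scan 8 dirs for brackets.
Dir NW: first cell '.' (not opp) -> no flip
Dir N: opp run (1,1), next='.' -> no flip
Dir NE: first cell '.' (not opp) -> no flip
Dir W: first cell '.' (not opp) -> no flip
Dir E: opp run (2,2) capped by W -> flip
Dir SW: first cell '.' (not opp) -> no flip
Dir S: first cell '.' (not opp) -> no flip
Dir SE: opp run (3,2), next='.' -> no flip
All flips: (2,2)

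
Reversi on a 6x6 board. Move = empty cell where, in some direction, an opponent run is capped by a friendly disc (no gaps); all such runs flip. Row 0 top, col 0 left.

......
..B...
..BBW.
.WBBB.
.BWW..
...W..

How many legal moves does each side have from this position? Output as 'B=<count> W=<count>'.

-- B to move --
(1,3): no bracket -> illegal
(1,4): flips 1 -> legal
(1,5): flips 1 -> legal
(2,0): no bracket -> illegal
(2,1): flips 1 -> legal
(2,5): flips 1 -> legal
(3,0): flips 1 -> legal
(3,5): no bracket -> illegal
(4,0): flips 1 -> legal
(4,4): flips 2 -> legal
(5,1): flips 1 -> legal
(5,2): flips 2 -> legal
(5,4): flips 1 -> legal
B mobility = 10
-- W to move --
(0,1): no bracket -> illegal
(0,2): flips 3 -> legal
(0,3): no bracket -> illegal
(1,1): no bracket -> illegal
(1,3): flips 3 -> legal
(1,4): no bracket -> illegal
(2,1): flips 3 -> legal
(2,5): flips 1 -> legal
(3,0): no bracket -> illegal
(3,5): flips 3 -> legal
(4,0): flips 1 -> legal
(4,4): flips 1 -> legal
(4,5): no bracket -> illegal
(5,0): no bracket -> illegal
(5,1): flips 1 -> legal
(5,2): no bracket -> illegal
W mobility = 8

Answer: B=10 W=8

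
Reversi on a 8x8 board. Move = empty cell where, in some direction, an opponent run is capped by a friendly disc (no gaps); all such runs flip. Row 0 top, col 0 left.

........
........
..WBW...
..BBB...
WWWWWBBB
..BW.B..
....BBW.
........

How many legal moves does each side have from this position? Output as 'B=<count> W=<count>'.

-- B to move --
(1,1): flips 1 -> legal
(1,2): flips 1 -> legal
(1,3): no bracket -> illegal
(1,4): flips 1 -> legal
(1,5): flips 1 -> legal
(2,1): flips 1 -> legal
(2,5): flips 1 -> legal
(3,0): flips 1 -> legal
(3,1): flips 2 -> legal
(3,5): no bracket -> illegal
(5,0): flips 1 -> legal
(5,1): flips 1 -> legal
(5,4): flips 3 -> legal
(5,6): no bracket -> illegal
(5,7): no bracket -> illegal
(6,2): no bracket -> illegal
(6,3): flips 2 -> legal
(6,7): flips 1 -> legal
(7,5): no bracket -> illegal
(7,6): no bracket -> illegal
(7,7): flips 1 -> legal
B mobility = 14
-- W to move --
(1,2): no bracket -> illegal
(1,3): flips 2 -> legal
(1,4): flips 2 -> legal
(2,1): flips 1 -> legal
(2,5): flips 1 -> legal
(3,1): no bracket -> illegal
(3,5): no bracket -> illegal
(3,6): no bracket -> illegal
(3,7): no bracket -> illegal
(5,1): flips 1 -> legal
(5,4): no bracket -> illegal
(5,6): no bracket -> illegal
(5,7): no bracket -> illegal
(6,1): flips 1 -> legal
(6,2): flips 1 -> legal
(6,3): flips 3 -> legal
(7,3): no bracket -> illegal
(7,4): no bracket -> illegal
(7,5): flips 1 -> legal
(7,6): no bracket -> illegal
W mobility = 9

Answer: B=14 W=9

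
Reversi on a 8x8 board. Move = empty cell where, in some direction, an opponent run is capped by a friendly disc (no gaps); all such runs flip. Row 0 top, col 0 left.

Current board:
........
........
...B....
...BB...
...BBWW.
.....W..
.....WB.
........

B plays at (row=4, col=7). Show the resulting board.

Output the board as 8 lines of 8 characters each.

Answer: ........
........
...B....
...BB...
...BBBBB
.....W..
.....WB.
........

Derivation:
Place B at (4,7); scan 8 dirs for brackets.
Dir NW: first cell '.' (not opp) -> no flip
Dir N: first cell '.' (not opp) -> no flip
Dir NE: edge -> no flip
Dir W: opp run (4,6) (4,5) capped by B -> flip
Dir E: edge -> no flip
Dir SW: first cell '.' (not opp) -> no flip
Dir S: first cell '.' (not opp) -> no flip
Dir SE: edge -> no flip
All flips: (4,5) (4,6)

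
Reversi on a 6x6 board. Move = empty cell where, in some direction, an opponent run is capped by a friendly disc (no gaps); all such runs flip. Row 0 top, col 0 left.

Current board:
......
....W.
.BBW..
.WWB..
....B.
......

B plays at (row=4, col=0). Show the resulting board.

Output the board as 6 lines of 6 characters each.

Place B at (4,0); scan 8 dirs for brackets.
Dir NW: edge -> no flip
Dir N: first cell '.' (not opp) -> no flip
Dir NE: opp run (3,1) capped by B -> flip
Dir W: edge -> no flip
Dir E: first cell '.' (not opp) -> no flip
Dir SW: edge -> no flip
Dir S: first cell '.' (not opp) -> no flip
Dir SE: first cell '.' (not opp) -> no flip
All flips: (3,1)

Answer: ......
....W.
.BBW..
.BWB..
B...B.
......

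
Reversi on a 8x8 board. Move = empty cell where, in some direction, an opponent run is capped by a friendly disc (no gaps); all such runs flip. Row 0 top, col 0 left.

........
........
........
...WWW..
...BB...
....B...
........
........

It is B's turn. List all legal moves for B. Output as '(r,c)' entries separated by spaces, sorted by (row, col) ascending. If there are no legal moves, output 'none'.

(2,2): flips 1 -> legal
(2,3): flips 1 -> legal
(2,4): flips 1 -> legal
(2,5): flips 1 -> legal
(2,6): flips 1 -> legal
(3,2): no bracket -> illegal
(3,6): no bracket -> illegal
(4,2): no bracket -> illegal
(4,5): no bracket -> illegal
(4,6): no bracket -> illegal

Answer: (2,2) (2,3) (2,4) (2,5) (2,6)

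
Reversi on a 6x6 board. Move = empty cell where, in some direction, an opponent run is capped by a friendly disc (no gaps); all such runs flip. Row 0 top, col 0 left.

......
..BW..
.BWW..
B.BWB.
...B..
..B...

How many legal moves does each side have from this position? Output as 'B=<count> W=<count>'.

-- B to move --
(0,2): no bracket -> illegal
(0,3): flips 3 -> legal
(0,4): no bracket -> illegal
(1,1): no bracket -> illegal
(1,4): flips 2 -> legal
(2,4): flips 2 -> legal
(3,1): no bracket -> illegal
(4,2): no bracket -> illegal
(4,4): no bracket -> illegal
B mobility = 3
-- W to move --
(0,1): flips 1 -> legal
(0,2): flips 1 -> legal
(0,3): no bracket -> illegal
(1,0): no bracket -> illegal
(1,1): flips 1 -> legal
(2,0): flips 1 -> legal
(2,4): no bracket -> illegal
(2,5): no bracket -> illegal
(3,1): flips 1 -> legal
(3,5): flips 1 -> legal
(4,0): no bracket -> illegal
(4,1): flips 1 -> legal
(4,2): flips 1 -> legal
(4,4): no bracket -> illegal
(4,5): flips 1 -> legal
(5,1): no bracket -> illegal
(5,3): flips 1 -> legal
(5,4): no bracket -> illegal
W mobility = 10

Answer: B=3 W=10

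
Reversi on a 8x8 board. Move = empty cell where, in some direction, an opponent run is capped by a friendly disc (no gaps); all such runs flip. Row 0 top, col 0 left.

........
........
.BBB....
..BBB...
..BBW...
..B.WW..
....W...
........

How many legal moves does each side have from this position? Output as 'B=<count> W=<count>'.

Answer: B=4 W=4

Derivation:
-- B to move --
(3,5): no bracket -> illegal
(4,5): flips 1 -> legal
(4,6): no bracket -> illegal
(5,3): no bracket -> illegal
(5,6): no bracket -> illegal
(6,3): no bracket -> illegal
(6,5): flips 1 -> legal
(6,6): flips 2 -> legal
(7,3): no bracket -> illegal
(7,4): flips 3 -> legal
(7,5): no bracket -> illegal
B mobility = 4
-- W to move --
(1,0): flips 3 -> legal
(1,1): flips 2 -> legal
(1,2): no bracket -> illegal
(1,3): no bracket -> illegal
(1,4): no bracket -> illegal
(2,0): no bracket -> illegal
(2,4): flips 1 -> legal
(2,5): no bracket -> illegal
(3,0): no bracket -> illegal
(3,1): no bracket -> illegal
(3,5): no bracket -> illegal
(4,1): flips 2 -> legal
(4,5): no bracket -> illegal
(5,1): no bracket -> illegal
(5,3): no bracket -> illegal
(6,1): no bracket -> illegal
(6,2): no bracket -> illegal
(6,3): no bracket -> illegal
W mobility = 4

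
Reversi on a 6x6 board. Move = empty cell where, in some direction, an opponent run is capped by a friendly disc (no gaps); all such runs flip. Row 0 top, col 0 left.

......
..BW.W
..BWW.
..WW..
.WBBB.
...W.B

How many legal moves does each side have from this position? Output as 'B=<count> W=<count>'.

Answer: B=7 W=10

Derivation:
-- B to move --
(0,2): no bracket -> illegal
(0,3): flips 3 -> legal
(0,4): flips 1 -> legal
(0,5): no bracket -> illegal
(1,4): flips 1 -> legal
(2,1): flips 1 -> legal
(2,5): flips 2 -> legal
(3,0): no bracket -> illegal
(3,1): no bracket -> illegal
(3,4): flips 1 -> legal
(3,5): no bracket -> illegal
(4,0): flips 1 -> legal
(5,0): no bracket -> illegal
(5,1): no bracket -> illegal
(5,2): no bracket -> illegal
(5,4): no bracket -> illegal
B mobility = 7
-- W to move --
(0,1): flips 1 -> legal
(0,2): flips 2 -> legal
(0,3): no bracket -> illegal
(1,1): flips 2 -> legal
(2,1): flips 1 -> legal
(3,1): flips 2 -> legal
(3,4): no bracket -> illegal
(3,5): flips 1 -> legal
(4,5): flips 3 -> legal
(5,1): flips 1 -> legal
(5,2): flips 1 -> legal
(5,4): flips 1 -> legal
W mobility = 10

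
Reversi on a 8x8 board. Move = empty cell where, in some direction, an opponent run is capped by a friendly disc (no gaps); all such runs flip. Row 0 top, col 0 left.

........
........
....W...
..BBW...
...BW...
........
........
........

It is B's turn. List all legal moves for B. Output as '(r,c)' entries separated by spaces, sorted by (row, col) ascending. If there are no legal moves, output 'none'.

(1,3): no bracket -> illegal
(1,4): no bracket -> illegal
(1,5): flips 1 -> legal
(2,3): no bracket -> illegal
(2,5): flips 1 -> legal
(3,5): flips 1 -> legal
(4,5): flips 1 -> legal
(5,3): no bracket -> illegal
(5,4): no bracket -> illegal
(5,5): flips 1 -> legal

Answer: (1,5) (2,5) (3,5) (4,5) (5,5)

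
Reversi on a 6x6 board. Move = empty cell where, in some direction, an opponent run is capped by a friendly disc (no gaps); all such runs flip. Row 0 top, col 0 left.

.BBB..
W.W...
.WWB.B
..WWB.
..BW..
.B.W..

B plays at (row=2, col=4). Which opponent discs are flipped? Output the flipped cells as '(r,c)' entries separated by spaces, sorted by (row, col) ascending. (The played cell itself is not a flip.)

Dir NW: first cell '.' (not opp) -> no flip
Dir N: first cell '.' (not opp) -> no flip
Dir NE: first cell '.' (not opp) -> no flip
Dir W: first cell 'B' (not opp) -> no flip
Dir E: first cell 'B' (not opp) -> no flip
Dir SW: opp run (3,3) capped by B -> flip
Dir S: first cell 'B' (not opp) -> no flip
Dir SE: first cell '.' (not opp) -> no flip

Answer: (3,3)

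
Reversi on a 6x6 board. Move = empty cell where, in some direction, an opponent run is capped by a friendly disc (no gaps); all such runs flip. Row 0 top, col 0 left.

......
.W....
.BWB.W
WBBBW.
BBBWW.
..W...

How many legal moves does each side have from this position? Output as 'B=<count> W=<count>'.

-- B to move --
(0,0): flips 2 -> legal
(0,1): flips 1 -> legal
(0,2): no bracket -> illegal
(1,0): no bracket -> illegal
(1,2): flips 1 -> legal
(1,3): flips 1 -> legal
(1,4): no bracket -> illegal
(1,5): no bracket -> illegal
(2,0): flips 1 -> legal
(2,4): no bracket -> illegal
(3,5): flips 1 -> legal
(4,5): flips 3 -> legal
(5,1): no bracket -> illegal
(5,3): flips 1 -> legal
(5,4): flips 1 -> legal
(5,5): flips 1 -> legal
B mobility = 10
-- W to move --
(1,0): flips 2 -> legal
(1,2): flips 2 -> legal
(1,3): flips 2 -> legal
(1,4): no bracket -> illegal
(2,0): flips 1 -> legal
(2,4): flips 1 -> legal
(5,0): flips 1 -> legal
(5,1): flips 3 -> legal
(5,3): no bracket -> illegal
W mobility = 7

Answer: B=10 W=7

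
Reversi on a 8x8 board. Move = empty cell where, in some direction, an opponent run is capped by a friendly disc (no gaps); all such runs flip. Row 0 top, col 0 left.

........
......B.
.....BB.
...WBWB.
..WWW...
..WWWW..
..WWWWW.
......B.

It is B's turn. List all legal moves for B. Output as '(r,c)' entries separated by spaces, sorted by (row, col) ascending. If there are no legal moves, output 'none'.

Answer: (3,2) (4,5) (5,6) (6,1) (7,1) (7,4)

Derivation:
(2,2): no bracket -> illegal
(2,3): no bracket -> illegal
(2,4): no bracket -> illegal
(3,1): no bracket -> illegal
(3,2): flips 4 -> legal
(4,1): no bracket -> illegal
(4,5): flips 1 -> legal
(4,6): no bracket -> illegal
(5,1): no bracket -> illegal
(5,6): flips 1 -> legal
(5,7): no bracket -> illegal
(6,1): flips 2 -> legal
(6,7): no bracket -> illegal
(7,1): flips 4 -> legal
(7,2): no bracket -> illegal
(7,3): no bracket -> illegal
(7,4): flips 3 -> legal
(7,5): no bracket -> illegal
(7,7): no bracket -> illegal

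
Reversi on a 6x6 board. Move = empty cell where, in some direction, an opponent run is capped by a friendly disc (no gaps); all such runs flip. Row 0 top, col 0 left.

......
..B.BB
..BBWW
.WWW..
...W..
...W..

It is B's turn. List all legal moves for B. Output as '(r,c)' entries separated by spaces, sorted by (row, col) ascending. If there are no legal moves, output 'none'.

(1,3): no bracket -> illegal
(2,0): no bracket -> illegal
(2,1): no bracket -> illegal
(3,0): no bracket -> illegal
(3,4): flips 1 -> legal
(3,5): flips 1 -> legal
(4,0): flips 1 -> legal
(4,1): flips 1 -> legal
(4,2): flips 3 -> legal
(4,4): flips 1 -> legal
(5,2): no bracket -> illegal
(5,4): no bracket -> illegal

Answer: (3,4) (3,5) (4,0) (4,1) (4,2) (4,4)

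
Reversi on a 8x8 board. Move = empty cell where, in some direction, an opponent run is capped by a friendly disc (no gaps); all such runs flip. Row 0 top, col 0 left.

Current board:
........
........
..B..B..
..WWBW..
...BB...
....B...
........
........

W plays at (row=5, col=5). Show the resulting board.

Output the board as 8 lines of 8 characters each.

Answer: ........
........
..B..B..
..WWBW..
...BW...
....BW..
........
........

Derivation:
Place W at (5,5); scan 8 dirs for brackets.
Dir NW: opp run (4,4) capped by W -> flip
Dir N: first cell '.' (not opp) -> no flip
Dir NE: first cell '.' (not opp) -> no flip
Dir W: opp run (5,4), next='.' -> no flip
Dir E: first cell '.' (not opp) -> no flip
Dir SW: first cell '.' (not opp) -> no flip
Dir S: first cell '.' (not opp) -> no flip
Dir SE: first cell '.' (not opp) -> no flip
All flips: (4,4)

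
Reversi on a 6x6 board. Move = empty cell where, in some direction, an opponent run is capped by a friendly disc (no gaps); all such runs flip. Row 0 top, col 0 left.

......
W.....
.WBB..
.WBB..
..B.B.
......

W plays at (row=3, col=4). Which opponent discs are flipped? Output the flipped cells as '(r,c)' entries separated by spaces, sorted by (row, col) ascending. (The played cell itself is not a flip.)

Answer: (3,2) (3,3)

Derivation:
Dir NW: opp run (2,3), next='.' -> no flip
Dir N: first cell '.' (not opp) -> no flip
Dir NE: first cell '.' (not opp) -> no flip
Dir W: opp run (3,3) (3,2) capped by W -> flip
Dir E: first cell '.' (not opp) -> no flip
Dir SW: first cell '.' (not opp) -> no flip
Dir S: opp run (4,4), next='.' -> no flip
Dir SE: first cell '.' (not opp) -> no flip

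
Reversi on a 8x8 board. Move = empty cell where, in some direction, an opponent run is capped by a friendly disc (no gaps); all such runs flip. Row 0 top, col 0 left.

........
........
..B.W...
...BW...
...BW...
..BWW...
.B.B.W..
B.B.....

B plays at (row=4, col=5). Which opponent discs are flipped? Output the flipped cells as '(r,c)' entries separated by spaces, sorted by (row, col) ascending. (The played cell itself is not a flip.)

Answer: (4,4) (5,4)

Derivation:
Dir NW: opp run (3,4), next='.' -> no flip
Dir N: first cell '.' (not opp) -> no flip
Dir NE: first cell '.' (not opp) -> no flip
Dir W: opp run (4,4) capped by B -> flip
Dir E: first cell '.' (not opp) -> no flip
Dir SW: opp run (5,4) capped by B -> flip
Dir S: first cell '.' (not opp) -> no flip
Dir SE: first cell '.' (not opp) -> no flip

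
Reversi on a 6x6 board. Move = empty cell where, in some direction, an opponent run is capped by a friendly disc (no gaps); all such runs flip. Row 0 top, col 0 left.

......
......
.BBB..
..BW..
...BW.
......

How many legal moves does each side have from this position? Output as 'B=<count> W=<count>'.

-- B to move --
(2,4): no bracket -> illegal
(3,4): flips 1 -> legal
(3,5): no bracket -> illegal
(4,2): no bracket -> illegal
(4,5): flips 1 -> legal
(5,3): no bracket -> illegal
(5,4): no bracket -> illegal
(5,5): flips 2 -> legal
B mobility = 3
-- W to move --
(1,0): no bracket -> illegal
(1,1): flips 1 -> legal
(1,2): no bracket -> illegal
(1,3): flips 1 -> legal
(1,4): no bracket -> illegal
(2,0): no bracket -> illegal
(2,4): no bracket -> illegal
(3,0): no bracket -> illegal
(3,1): flips 1 -> legal
(3,4): no bracket -> illegal
(4,1): no bracket -> illegal
(4,2): flips 1 -> legal
(5,2): no bracket -> illegal
(5,3): flips 1 -> legal
(5,4): no bracket -> illegal
W mobility = 5

Answer: B=3 W=5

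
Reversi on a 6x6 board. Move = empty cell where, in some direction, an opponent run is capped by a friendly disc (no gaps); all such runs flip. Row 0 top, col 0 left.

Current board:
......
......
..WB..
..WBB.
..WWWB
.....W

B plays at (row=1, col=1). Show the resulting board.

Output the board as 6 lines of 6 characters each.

Place B at (1,1); scan 8 dirs for brackets.
Dir NW: first cell '.' (not opp) -> no flip
Dir N: first cell '.' (not opp) -> no flip
Dir NE: first cell '.' (not opp) -> no flip
Dir W: first cell '.' (not opp) -> no flip
Dir E: first cell '.' (not opp) -> no flip
Dir SW: first cell '.' (not opp) -> no flip
Dir S: first cell '.' (not opp) -> no flip
Dir SE: opp run (2,2) capped by B -> flip
All flips: (2,2)

Answer: ......
.B....
..BB..
..WBB.
..WWWB
.....W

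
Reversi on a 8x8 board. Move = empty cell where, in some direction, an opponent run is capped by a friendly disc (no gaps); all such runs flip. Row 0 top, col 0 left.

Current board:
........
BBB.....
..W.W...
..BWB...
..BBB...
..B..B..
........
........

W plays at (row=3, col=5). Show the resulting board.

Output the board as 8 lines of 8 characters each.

Answer: ........
BBB.....
..W.W...
..BWWW..
..BBB...
..B..B..
........
........

Derivation:
Place W at (3,5); scan 8 dirs for brackets.
Dir NW: first cell 'W' (not opp) -> no flip
Dir N: first cell '.' (not opp) -> no flip
Dir NE: first cell '.' (not opp) -> no flip
Dir W: opp run (3,4) capped by W -> flip
Dir E: first cell '.' (not opp) -> no flip
Dir SW: opp run (4,4), next='.' -> no flip
Dir S: first cell '.' (not opp) -> no flip
Dir SE: first cell '.' (not opp) -> no flip
All flips: (3,4)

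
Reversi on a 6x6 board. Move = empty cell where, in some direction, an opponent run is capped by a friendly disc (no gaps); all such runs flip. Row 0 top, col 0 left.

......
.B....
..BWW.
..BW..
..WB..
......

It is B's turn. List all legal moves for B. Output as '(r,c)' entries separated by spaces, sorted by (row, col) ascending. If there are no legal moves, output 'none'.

(1,2): no bracket -> illegal
(1,3): flips 2 -> legal
(1,4): flips 1 -> legal
(1,5): no bracket -> illegal
(2,5): flips 2 -> legal
(3,1): no bracket -> illegal
(3,4): flips 1 -> legal
(3,5): no bracket -> illegal
(4,1): flips 1 -> legal
(4,4): flips 1 -> legal
(5,1): no bracket -> illegal
(5,2): flips 1 -> legal
(5,3): no bracket -> illegal

Answer: (1,3) (1,4) (2,5) (3,4) (4,1) (4,4) (5,2)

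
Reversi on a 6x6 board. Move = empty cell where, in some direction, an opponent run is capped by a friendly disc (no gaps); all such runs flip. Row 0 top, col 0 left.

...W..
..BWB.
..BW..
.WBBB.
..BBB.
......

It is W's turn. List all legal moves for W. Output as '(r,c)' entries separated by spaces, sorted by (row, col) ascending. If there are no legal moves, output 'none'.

(0,1): flips 1 -> legal
(0,2): no bracket -> illegal
(0,4): no bracket -> illegal
(0,5): flips 1 -> legal
(1,1): flips 1 -> legal
(1,5): flips 1 -> legal
(2,1): flips 2 -> legal
(2,4): no bracket -> illegal
(2,5): flips 1 -> legal
(3,5): flips 3 -> legal
(4,1): flips 1 -> legal
(4,5): flips 1 -> legal
(5,1): no bracket -> illegal
(5,2): no bracket -> illegal
(5,3): flips 3 -> legal
(5,4): no bracket -> illegal
(5,5): no bracket -> illegal

Answer: (0,1) (0,5) (1,1) (1,5) (2,1) (2,5) (3,5) (4,1) (4,5) (5,3)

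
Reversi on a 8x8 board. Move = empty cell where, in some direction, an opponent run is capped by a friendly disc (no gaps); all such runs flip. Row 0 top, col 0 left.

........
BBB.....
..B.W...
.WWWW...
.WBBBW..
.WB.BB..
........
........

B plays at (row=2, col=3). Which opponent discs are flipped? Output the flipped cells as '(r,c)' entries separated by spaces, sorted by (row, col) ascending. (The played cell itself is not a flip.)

Dir NW: first cell 'B' (not opp) -> no flip
Dir N: first cell '.' (not opp) -> no flip
Dir NE: first cell '.' (not opp) -> no flip
Dir W: first cell 'B' (not opp) -> no flip
Dir E: opp run (2,4), next='.' -> no flip
Dir SW: opp run (3,2) (4,1), next='.' -> no flip
Dir S: opp run (3,3) capped by B -> flip
Dir SE: opp run (3,4) (4,5), next='.' -> no flip

Answer: (3,3)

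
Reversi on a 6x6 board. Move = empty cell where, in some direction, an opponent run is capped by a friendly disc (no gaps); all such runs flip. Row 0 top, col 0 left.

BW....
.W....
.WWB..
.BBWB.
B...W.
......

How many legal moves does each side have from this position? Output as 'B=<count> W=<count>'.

Answer: B=8 W=7

Derivation:
-- B to move --
(0,2): flips 1 -> legal
(1,0): flips 1 -> legal
(1,2): flips 1 -> legal
(1,3): flips 1 -> legal
(2,0): flips 2 -> legal
(2,4): no bracket -> illegal
(3,0): no bracket -> illegal
(3,5): no bracket -> illegal
(4,2): no bracket -> illegal
(4,3): flips 1 -> legal
(4,5): no bracket -> illegal
(5,3): no bracket -> illegal
(5,4): flips 1 -> legal
(5,5): flips 4 -> legal
B mobility = 8
-- W to move --
(1,0): no bracket -> illegal
(1,2): no bracket -> illegal
(1,3): flips 1 -> legal
(1,4): no bracket -> illegal
(2,0): no bracket -> illegal
(2,4): flips 2 -> legal
(2,5): no bracket -> illegal
(3,0): flips 2 -> legal
(3,5): flips 1 -> legal
(4,1): flips 1 -> legal
(4,2): flips 1 -> legal
(4,3): flips 1 -> legal
(4,5): no bracket -> illegal
(5,0): no bracket -> illegal
(5,1): no bracket -> illegal
W mobility = 7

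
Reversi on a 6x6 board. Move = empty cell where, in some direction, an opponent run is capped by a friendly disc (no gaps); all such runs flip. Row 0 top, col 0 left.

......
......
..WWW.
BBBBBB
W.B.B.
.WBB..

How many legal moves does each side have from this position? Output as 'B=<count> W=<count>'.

-- B to move --
(1,1): flips 1 -> legal
(1,2): flips 2 -> legal
(1,3): flips 3 -> legal
(1,4): flips 2 -> legal
(1,5): flips 1 -> legal
(2,1): no bracket -> illegal
(2,5): no bracket -> illegal
(4,1): no bracket -> illegal
(5,0): flips 2 -> legal
B mobility = 6
-- W to move --
(2,0): flips 1 -> legal
(2,1): no bracket -> illegal
(2,5): no bracket -> illegal
(4,1): flips 1 -> legal
(4,3): flips 1 -> legal
(4,5): flips 1 -> legal
(5,4): flips 4 -> legal
(5,5): flips 2 -> legal
W mobility = 6

Answer: B=6 W=6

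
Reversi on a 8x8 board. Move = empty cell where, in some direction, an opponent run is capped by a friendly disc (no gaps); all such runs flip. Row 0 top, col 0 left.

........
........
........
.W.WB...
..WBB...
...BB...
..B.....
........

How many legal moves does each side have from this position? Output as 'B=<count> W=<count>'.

Answer: B=5 W=5

Derivation:
-- B to move --
(2,0): flips 2 -> legal
(2,1): no bracket -> illegal
(2,2): flips 1 -> legal
(2,3): flips 1 -> legal
(2,4): no bracket -> illegal
(3,0): no bracket -> illegal
(3,2): flips 1 -> legal
(4,0): no bracket -> illegal
(4,1): flips 1 -> legal
(5,1): no bracket -> illegal
(5,2): no bracket -> illegal
B mobility = 5
-- W to move --
(2,3): no bracket -> illegal
(2,4): no bracket -> illegal
(2,5): no bracket -> illegal
(3,2): no bracket -> illegal
(3,5): flips 1 -> legal
(4,5): flips 2 -> legal
(5,1): no bracket -> illegal
(5,2): no bracket -> illegal
(5,5): flips 1 -> legal
(6,1): no bracket -> illegal
(6,3): flips 2 -> legal
(6,4): flips 1 -> legal
(6,5): no bracket -> illegal
(7,1): no bracket -> illegal
(7,2): no bracket -> illegal
(7,3): no bracket -> illegal
W mobility = 5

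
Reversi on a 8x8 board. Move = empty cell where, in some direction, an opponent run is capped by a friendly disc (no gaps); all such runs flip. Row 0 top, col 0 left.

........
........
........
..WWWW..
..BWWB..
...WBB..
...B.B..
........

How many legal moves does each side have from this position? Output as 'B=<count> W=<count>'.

Answer: B=7 W=11

Derivation:
-- B to move --
(2,1): flips 2 -> legal
(2,2): flips 3 -> legal
(2,3): flips 4 -> legal
(2,4): flips 3 -> legal
(2,5): flips 1 -> legal
(2,6): no bracket -> illegal
(3,1): no bracket -> illegal
(3,6): no bracket -> illegal
(4,1): no bracket -> illegal
(4,6): no bracket -> illegal
(5,2): flips 1 -> legal
(6,2): no bracket -> illegal
(6,4): flips 1 -> legal
B mobility = 7
-- W to move --
(3,1): flips 1 -> legal
(3,6): no bracket -> illegal
(4,1): flips 1 -> legal
(4,6): flips 1 -> legal
(5,1): flips 1 -> legal
(5,2): flips 1 -> legal
(5,6): flips 3 -> legal
(6,2): no bracket -> illegal
(6,4): flips 1 -> legal
(6,6): flips 1 -> legal
(7,2): no bracket -> illegal
(7,3): flips 1 -> legal
(7,4): no bracket -> illegal
(7,5): flips 3 -> legal
(7,6): flips 2 -> legal
W mobility = 11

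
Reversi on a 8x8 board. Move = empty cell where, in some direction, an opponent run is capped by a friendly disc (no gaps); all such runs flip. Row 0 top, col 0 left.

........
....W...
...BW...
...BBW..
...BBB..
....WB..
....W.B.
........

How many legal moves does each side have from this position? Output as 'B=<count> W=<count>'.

Answer: B=11 W=8

Derivation:
-- B to move --
(0,3): no bracket -> illegal
(0,4): flips 2 -> legal
(0,5): flips 1 -> legal
(1,3): no bracket -> illegal
(1,5): flips 1 -> legal
(2,5): flips 2 -> legal
(2,6): flips 1 -> legal
(3,6): flips 1 -> legal
(4,6): no bracket -> illegal
(5,3): flips 1 -> legal
(6,3): flips 1 -> legal
(6,5): flips 1 -> legal
(7,3): flips 1 -> legal
(7,4): flips 2 -> legal
(7,5): no bracket -> illegal
B mobility = 11
-- W to move --
(1,2): no bracket -> illegal
(1,3): no bracket -> illegal
(2,2): flips 1 -> legal
(2,5): no bracket -> illegal
(3,2): flips 4 -> legal
(3,6): flips 1 -> legal
(4,2): flips 1 -> legal
(4,6): flips 1 -> legal
(5,2): no bracket -> illegal
(5,3): flips 1 -> legal
(5,6): flips 1 -> legal
(5,7): no bracket -> illegal
(6,5): flips 2 -> legal
(6,7): no bracket -> illegal
(7,5): no bracket -> illegal
(7,6): no bracket -> illegal
(7,7): no bracket -> illegal
W mobility = 8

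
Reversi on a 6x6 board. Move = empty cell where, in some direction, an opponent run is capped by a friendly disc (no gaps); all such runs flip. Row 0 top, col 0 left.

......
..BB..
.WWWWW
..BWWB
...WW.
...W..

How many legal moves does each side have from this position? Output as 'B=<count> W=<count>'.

-- B to move --
(1,0): flips 1 -> legal
(1,1): no bracket -> illegal
(1,4): flips 1 -> legal
(1,5): flips 1 -> legal
(2,0): no bracket -> illegal
(3,0): flips 1 -> legal
(3,1): flips 1 -> legal
(4,2): no bracket -> illegal
(4,5): flips 2 -> legal
(5,2): no bracket -> illegal
(5,4): flips 1 -> legal
(5,5): no bracket -> illegal
B mobility = 7
-- W to move --
(0,1): flips 1 -> legal
(0,2): flips 2 -> legal
(0,3): flips 2 -> legal
(0,4): flips 1 -> legal
(1,1): no bracket -> illegal
(1,4): no bracket -> illegal
(3,1): flips 1 -> legal
(4,1): flips 1 -> legal
(4,2): flips 1 -> legal
(4,5): flips 1 -> legal
W mobility = 8

Answer: B=7 W=8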